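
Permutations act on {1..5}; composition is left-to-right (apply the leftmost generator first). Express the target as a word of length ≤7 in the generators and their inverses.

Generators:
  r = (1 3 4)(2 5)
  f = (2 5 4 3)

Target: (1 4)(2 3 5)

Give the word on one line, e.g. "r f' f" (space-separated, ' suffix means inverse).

  after r': (1 4 3)(2 5)
  after r': (1 3 4)
  after f: (1 2 5 4)
  after f: (1 5 3 2 4)
  after f: (1 4)(2 3 5)

r' r' f f f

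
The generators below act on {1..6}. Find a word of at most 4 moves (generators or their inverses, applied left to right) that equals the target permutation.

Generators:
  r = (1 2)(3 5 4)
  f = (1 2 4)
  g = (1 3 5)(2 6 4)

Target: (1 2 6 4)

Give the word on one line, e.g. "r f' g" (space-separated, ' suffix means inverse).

  after r': (1 2)(3 4 5)
  after f: (1 4 5 3)
  after g': (1 6 2 4 3 5)
  after g': (1 2 6 4)

r' f g' g'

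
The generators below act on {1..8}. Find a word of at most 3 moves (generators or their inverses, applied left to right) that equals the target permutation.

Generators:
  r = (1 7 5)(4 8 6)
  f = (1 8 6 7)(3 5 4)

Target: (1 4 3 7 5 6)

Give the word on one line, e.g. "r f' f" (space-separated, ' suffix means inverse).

f r'

  after f: (1 8 6 7)(3 5 4)
  after r': (1 4 3 7 5 6)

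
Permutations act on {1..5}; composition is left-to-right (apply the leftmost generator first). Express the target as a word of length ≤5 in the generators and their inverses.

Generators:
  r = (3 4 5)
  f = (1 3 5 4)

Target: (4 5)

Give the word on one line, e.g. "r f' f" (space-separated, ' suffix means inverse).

f r' f' f'

  after f: (1 3 5 4)
  after r': (1 5 3 4)
  after f': (1 3 5)
  after f': (4 5)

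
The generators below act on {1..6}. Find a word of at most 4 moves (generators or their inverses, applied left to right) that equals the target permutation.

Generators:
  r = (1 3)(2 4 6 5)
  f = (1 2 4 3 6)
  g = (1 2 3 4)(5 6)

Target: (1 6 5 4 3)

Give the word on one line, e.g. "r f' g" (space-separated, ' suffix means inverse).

g f' f'

  after g: (1 2 3 4)(5 6)
  after f': (2 4 6 5 3)
  after f': (1 6 5 4 3)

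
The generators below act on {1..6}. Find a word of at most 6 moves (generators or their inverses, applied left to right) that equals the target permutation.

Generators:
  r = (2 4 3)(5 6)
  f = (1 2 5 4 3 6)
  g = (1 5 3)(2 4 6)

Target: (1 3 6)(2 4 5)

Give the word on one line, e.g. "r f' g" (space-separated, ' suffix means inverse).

  after g': (1 3 5)(2 6 4)
  after r': (1 4 3 6 2 5)
  after g: (1 6 4)(2 3)
  after r: (1 5 6 3 4)
  after g: (1 3 6)(2 4 5)

g' r' g r g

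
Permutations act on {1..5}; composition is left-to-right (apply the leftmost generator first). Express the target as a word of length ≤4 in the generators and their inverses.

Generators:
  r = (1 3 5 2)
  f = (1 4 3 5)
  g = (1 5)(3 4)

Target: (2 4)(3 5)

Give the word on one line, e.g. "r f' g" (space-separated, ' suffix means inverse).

  after f: (1 4 3 5)
  after f: (1 3)(4 5)
  after r: (1 5 4 2)
  after f: (2 4)(3 5)

f f r f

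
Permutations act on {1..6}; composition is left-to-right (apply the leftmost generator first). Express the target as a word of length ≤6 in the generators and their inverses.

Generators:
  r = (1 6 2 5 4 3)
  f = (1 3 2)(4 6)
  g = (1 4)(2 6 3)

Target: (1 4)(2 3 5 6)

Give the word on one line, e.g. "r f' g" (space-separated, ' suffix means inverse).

g' g' r f'

  after g': (1 4)(2 3 6)
  after g': (2 6 3)
  after r: (1 6)(3 5 4)
  after f': (1 4)(2 3 5 6)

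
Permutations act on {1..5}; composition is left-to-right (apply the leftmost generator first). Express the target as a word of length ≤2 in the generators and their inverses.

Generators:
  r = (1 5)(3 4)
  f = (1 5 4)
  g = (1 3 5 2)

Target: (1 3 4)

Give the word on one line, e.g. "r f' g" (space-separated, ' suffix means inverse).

  after f': (1 4 5)
  after r': (1 3 4)

f' r'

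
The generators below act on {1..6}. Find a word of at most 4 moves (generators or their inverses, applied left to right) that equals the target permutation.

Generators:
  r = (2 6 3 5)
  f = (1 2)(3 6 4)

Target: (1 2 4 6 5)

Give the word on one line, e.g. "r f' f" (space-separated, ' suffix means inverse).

  after f: (1 2)(3 6 4)
  after f: (3 4 6)
  after r: (2 6 5)(3 4)
  after f: (1 2 4 6 5)

f f r f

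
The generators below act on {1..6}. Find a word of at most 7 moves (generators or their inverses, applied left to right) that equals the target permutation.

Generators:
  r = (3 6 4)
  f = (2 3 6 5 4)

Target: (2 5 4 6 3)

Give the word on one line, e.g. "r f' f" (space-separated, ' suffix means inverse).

f r f r' r'

  after f: (2 3 6 5 4)
  after r: (2 6 5 3 4)
  after f: (2 5 6 4 3)
  after r': (2 5 3)
  after r': (2 5 4 6 3)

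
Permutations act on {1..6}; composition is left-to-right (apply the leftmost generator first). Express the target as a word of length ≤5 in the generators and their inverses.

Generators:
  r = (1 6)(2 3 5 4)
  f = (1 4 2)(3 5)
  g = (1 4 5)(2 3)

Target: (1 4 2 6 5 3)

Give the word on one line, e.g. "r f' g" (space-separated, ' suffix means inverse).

r g f r f

  after r: (1 6)(2 3 5 4)
  after g: (1 6 4 3)
  after f: (1 6 2)(3 4 5)
  after r: (2 6 3)
  after f: (1 4 2 6 5 3)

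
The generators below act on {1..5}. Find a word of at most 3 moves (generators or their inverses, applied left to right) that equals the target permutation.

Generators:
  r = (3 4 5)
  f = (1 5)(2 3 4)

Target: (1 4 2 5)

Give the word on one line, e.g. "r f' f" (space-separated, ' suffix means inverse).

f r'

  after f: (1 5)(2 3 4)
  after r': (1 4 2 5)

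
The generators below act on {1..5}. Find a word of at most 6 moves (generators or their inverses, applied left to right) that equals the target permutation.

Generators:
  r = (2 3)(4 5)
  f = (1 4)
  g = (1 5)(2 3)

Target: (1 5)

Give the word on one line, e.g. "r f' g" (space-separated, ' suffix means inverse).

  after f: (1 4)
  after r: (1 5 4)(2 3)
  after r: (1 4)
  after g': (1 4 5)(2 3)
  after r: (1 5)

f r r g' r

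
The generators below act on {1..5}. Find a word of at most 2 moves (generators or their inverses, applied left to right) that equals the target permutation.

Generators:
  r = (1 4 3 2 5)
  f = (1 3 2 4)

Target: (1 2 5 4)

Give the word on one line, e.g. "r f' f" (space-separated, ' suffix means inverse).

r f'

  after r: (1 4 3 2 5)
  after f': (1 2 5 4)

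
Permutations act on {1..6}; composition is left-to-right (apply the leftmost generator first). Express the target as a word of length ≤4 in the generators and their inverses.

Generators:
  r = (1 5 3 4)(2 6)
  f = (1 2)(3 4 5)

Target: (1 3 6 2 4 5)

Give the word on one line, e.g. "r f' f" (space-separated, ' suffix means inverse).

  after r: (1 5 3 4)(2 6)
  after r: (1 3)(4 5)
  after f: (1 4 3 2)
  after r': (1 3 6 2 4 5)

r r f r'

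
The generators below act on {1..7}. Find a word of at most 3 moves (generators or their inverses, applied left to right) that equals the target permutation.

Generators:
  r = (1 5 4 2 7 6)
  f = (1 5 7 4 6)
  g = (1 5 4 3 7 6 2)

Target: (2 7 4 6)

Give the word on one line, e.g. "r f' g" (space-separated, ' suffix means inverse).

f' r

  after f': (1 6 4 7 5)
  after r: (2 7 4 6)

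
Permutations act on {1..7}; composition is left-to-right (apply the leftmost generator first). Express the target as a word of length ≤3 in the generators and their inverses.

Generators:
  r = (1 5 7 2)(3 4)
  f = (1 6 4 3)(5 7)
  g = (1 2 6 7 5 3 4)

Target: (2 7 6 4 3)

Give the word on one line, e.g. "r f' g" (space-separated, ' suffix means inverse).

r' f' g'

  after r': (1 2 7 5)(3 4)
  after f': (1 2 5 3 6)
  after g': (2 7 6 4 3)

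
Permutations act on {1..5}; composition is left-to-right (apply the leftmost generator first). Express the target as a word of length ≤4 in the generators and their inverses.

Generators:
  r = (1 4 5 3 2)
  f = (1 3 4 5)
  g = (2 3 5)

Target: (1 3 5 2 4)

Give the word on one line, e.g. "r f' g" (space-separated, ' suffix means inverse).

f g r' f'

  after f: (1 3 4 5)
  after g: (1 5)(2 3 4)
  after r': (1 4 3)(2 5)
  after f': (1 3 5 2 4)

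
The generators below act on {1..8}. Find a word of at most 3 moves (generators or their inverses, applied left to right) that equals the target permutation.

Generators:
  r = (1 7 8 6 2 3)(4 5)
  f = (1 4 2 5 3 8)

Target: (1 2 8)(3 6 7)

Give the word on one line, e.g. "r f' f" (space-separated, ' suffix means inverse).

  after r': (1 3 2 6 8 7)(4 5)
  after r': (1 2 8)(3 6 7)

r' r'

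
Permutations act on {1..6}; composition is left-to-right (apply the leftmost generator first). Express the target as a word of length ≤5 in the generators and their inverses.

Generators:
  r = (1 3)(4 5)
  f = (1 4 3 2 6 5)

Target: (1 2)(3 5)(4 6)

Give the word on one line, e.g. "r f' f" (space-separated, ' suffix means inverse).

f' f' f'

  after f': (1 5 6 2 3 4)
  after f': (1 6 3)(2 4 5)
  after f': (1 2)(3 5)(4 6)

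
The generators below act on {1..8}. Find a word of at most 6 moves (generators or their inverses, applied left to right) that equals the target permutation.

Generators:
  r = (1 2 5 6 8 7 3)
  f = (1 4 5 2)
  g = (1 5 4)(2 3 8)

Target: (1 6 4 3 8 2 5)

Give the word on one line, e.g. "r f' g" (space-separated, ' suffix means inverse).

  after f: (1 4 5 2)
  after r': (1 4 2 3 7 8 6 5)
  after f: (1 5 4)(2 3 7 8 6)
  after r: (1 6 5 4 2)
  after g: (1 6 4 3 8 2 5)

f r' f r g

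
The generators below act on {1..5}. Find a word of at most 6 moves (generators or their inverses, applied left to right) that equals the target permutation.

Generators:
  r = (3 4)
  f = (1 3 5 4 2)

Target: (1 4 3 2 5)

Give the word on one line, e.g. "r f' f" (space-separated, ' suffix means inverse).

  after f: (1 3 5 4 2)
  after r: (1 4 2)(3 5)
  after r: (1 3 5 4 2)
  after f: (1 5 2 3 4)
  after f: (1 4 3 2 5)

f r r f f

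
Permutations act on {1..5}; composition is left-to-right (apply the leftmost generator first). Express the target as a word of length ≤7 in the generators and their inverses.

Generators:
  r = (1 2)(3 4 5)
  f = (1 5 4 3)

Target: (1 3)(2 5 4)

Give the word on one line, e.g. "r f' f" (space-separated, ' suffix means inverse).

r r f r' f

  after r: (1 2)(3 4 5)
  after r: (3 5 4)
  after f: (1 5 3 4)
  after r': (1 4 2)
  after f: (1 3)(2 5 4)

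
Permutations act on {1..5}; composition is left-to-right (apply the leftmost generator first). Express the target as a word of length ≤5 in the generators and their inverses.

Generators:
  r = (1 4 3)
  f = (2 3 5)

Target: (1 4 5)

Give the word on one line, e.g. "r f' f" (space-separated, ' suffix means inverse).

  after f': (2 5 3)
  after r: (1 4 3 2 5)
  after f: (1 4 5)

f' r f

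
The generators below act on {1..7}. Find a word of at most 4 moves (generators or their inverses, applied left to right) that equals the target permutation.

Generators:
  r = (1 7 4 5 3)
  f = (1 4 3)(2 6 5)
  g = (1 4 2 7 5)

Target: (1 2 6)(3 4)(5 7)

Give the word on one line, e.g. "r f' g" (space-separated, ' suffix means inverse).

f g

  after f: (1 4 3)(2 6 5)
  after g: (1 2 6)(3 4)(5 7)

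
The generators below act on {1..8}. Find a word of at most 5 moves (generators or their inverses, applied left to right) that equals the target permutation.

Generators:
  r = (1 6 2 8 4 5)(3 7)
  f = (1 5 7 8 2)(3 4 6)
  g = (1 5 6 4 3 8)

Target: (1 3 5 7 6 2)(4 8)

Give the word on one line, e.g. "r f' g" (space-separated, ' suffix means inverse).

f' r' f

  after f': (1 2 8 7 5)(3 6 4)
  after r': (1 6 8 3)(4 7)
  after f: (1 3 5 7 6 2)(4 8)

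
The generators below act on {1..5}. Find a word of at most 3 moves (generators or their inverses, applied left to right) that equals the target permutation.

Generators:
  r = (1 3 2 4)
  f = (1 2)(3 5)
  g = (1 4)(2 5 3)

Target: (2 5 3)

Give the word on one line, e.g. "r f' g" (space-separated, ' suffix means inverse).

  after g': (1 4)(2 3 5)
  after g': (2 5 3)

g' g'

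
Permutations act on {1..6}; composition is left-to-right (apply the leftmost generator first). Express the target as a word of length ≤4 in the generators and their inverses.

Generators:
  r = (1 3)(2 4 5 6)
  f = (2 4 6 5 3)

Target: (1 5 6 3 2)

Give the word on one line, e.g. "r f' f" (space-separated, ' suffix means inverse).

  after f': (2 3 5 6 4)
  after r': (1 3 4 6 2)
  after f': (1 5 6 3 2)

f' r' f'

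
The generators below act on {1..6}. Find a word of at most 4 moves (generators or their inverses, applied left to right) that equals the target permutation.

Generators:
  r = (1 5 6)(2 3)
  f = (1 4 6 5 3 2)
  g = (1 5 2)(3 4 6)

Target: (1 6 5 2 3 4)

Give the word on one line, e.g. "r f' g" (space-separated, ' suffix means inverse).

g f g'

  after g: (1 5 2)(3 4 6)
  after f: (1 3 6 2 4 5)
  after g': (1 6 5 2 3 4)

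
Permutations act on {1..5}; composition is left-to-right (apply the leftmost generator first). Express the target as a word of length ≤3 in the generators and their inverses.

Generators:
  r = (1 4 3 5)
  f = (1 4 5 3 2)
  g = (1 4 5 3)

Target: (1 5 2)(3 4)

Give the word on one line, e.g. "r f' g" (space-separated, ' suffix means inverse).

g f

  after g: (1 4 5 3)
  after f: (1 5 2)(3 4)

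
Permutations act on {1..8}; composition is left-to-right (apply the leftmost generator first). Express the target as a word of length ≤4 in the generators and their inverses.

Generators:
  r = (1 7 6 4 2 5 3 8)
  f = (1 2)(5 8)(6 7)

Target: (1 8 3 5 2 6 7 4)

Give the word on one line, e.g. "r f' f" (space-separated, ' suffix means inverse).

  after f': (1 2)(5 8)(6 7)
  after r: (1 5)(2 7 4)(3 8)
  after f: (1 8 3 5 2 6 7 4)

f' r f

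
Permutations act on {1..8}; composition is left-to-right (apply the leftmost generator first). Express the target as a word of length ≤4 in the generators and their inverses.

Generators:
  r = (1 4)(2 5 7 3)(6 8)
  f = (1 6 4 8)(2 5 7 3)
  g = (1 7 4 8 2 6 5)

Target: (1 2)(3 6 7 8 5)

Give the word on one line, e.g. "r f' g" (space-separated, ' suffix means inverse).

  after r': (1 4)(2 3 7 5)(6 8)
  after f': (1 6 4 8)(2 7)(3 5)
  after g': (1 2)(3 6 7 8 5)

r' f' g'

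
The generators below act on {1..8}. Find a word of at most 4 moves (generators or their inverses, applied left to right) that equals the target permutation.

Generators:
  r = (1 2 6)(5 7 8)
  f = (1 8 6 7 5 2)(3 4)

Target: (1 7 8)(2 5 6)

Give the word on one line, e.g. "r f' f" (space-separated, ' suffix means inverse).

  after f': (1 2 5 7 6 8)(3 4)
  after r': (2 8 6 7)(3 4)
  after r': (1 6 5 8 2 7)(3 4)
  after f: (1 7 8)(2 5 6)

f' r' r' f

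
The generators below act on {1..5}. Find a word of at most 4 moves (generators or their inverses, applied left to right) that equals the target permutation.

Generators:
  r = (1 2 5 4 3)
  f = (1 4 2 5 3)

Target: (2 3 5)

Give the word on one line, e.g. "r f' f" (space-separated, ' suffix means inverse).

  after r: (1 2 5 4 3)
  after r: (1 5 3 2 4)
  after f': (1 2)(3 4)
  after r': (2 3 5)

r r f' r'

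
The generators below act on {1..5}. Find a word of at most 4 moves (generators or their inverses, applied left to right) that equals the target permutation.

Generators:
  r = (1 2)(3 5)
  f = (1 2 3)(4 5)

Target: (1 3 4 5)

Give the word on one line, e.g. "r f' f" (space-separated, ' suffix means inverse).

  after r: (1 2)(3 5)
  after f: (1 3 4 5)

r f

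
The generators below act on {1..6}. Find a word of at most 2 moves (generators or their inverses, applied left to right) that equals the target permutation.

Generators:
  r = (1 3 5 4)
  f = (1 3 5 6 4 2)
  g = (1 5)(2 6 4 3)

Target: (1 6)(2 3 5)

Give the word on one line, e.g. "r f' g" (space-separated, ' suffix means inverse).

f' g

  after f': (1 2 4 6 5 3)
  after g: (1 6)(2 3 5)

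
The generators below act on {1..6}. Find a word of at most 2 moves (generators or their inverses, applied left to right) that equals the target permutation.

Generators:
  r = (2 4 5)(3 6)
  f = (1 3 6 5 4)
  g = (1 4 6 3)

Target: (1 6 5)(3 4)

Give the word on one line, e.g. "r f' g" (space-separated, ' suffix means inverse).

  after f: (1 3 6 5 4)
  after g': (1 6 5)(3 4)

f g'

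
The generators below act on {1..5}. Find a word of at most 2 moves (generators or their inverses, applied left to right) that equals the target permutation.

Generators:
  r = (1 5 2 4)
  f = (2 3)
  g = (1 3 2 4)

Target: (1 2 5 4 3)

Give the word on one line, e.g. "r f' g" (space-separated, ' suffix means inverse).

r' g'

  after r': (1 4 2 5)
  after g': (1 2 5 4 3)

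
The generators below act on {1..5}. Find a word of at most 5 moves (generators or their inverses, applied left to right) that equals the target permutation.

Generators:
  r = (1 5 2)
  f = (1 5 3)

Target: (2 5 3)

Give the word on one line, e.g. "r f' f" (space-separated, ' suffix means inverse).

  after r: (1 5 2)
  after r: (1 2 5)
  after f': (1 2)(3 5)
  after r: (2 5 3)

r r f' r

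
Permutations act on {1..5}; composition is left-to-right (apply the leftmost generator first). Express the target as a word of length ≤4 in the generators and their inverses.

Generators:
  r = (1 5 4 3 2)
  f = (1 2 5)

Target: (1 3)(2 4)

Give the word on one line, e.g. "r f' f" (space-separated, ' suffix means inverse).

f' r' r' r'

  after f': (1 5 2)
  after r': (3 4 5)
  after r': (1 2 3 5 4)
  after r': (1 3)(2 4)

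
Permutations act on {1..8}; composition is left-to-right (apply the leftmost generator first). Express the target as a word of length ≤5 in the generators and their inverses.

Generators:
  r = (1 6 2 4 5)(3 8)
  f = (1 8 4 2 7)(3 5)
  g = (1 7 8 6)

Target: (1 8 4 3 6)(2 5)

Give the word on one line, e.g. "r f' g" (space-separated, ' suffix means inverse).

f' f' r' g f

  after f': (1 7 2 4 8)(3 5)
  after f': (1 2 8 7 4)
  after r': (1 6)(2 3 8 7)(4 5)
  after g: (2 3 6 7)(4 5)
  after f: (1 8 4 3 6)(2 5)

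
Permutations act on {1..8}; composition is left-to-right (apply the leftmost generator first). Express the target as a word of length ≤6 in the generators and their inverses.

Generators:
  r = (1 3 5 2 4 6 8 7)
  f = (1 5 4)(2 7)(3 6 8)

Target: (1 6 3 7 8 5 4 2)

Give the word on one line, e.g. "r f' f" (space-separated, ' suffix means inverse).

  after f: (1 5 4)(2 7)(3 6 8)
  after r: (1 2)(3 8 5 6 7 4)
  after f: (1 7)(2 5 8 4 6)
  after r': (1 8 2 3)(5 6)
  after r': (1 6 3 7 8 5 4 2)

f r f r' r'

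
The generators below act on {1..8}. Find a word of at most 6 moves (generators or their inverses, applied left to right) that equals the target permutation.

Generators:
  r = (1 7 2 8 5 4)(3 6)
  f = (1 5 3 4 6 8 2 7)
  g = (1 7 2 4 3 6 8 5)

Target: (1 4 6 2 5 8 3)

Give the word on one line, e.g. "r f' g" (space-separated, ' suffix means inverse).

  after g: (1 7 2 4 3 6 8 5)
  after r': (2 5 4 6)
  after g': (1 5 2 8 6 7)(3 4)
  after r: (1 4 6 2 5 8 3)

g r' g' r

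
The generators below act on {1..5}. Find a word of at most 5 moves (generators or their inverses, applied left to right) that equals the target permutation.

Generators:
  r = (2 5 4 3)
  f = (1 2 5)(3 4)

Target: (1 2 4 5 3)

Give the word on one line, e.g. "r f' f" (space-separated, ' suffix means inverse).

  after r': (2 3 4 5)
  after f: (1 2 4)
  after r: (1 5 4)(2 3)
  after f': (1 2 4 5 3)

r' f r f'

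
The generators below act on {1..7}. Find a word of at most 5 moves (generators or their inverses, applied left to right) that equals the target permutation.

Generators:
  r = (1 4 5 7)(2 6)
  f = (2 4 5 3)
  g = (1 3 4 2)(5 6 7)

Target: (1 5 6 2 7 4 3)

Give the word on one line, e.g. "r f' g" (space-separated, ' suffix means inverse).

  after r': (1 7 5 4)(2 6)
  after f: (1 7 3 2 6 4)
  after g: (1 5 6 2 7 4 3)

r' f g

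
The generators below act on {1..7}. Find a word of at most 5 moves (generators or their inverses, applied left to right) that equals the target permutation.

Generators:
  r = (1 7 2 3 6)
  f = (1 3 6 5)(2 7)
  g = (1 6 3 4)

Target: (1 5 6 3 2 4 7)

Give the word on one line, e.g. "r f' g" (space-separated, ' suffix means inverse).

f' r g r g

  after f': (1 5 6 3)(2 7)
  after r: (1 5)(3 7)
  after g: (1 5 6 3 7 4)
  after r: (1 5)(2 3)(4 7)
  after g: (1 5 6 3 2 4 7)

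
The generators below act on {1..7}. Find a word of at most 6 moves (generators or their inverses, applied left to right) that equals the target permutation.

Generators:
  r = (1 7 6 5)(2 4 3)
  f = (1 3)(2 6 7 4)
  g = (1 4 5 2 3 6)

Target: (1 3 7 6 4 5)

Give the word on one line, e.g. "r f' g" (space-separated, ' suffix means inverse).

  after g': (1 6 3 2 5 4)
  after r: (1 5 3 4 7 6 2)
  after g: (1 2 4 7)(3 5 6)
  after r: (1 4 6 2 3)
  after r: (1 3 7 6 4 5)

g' r g r r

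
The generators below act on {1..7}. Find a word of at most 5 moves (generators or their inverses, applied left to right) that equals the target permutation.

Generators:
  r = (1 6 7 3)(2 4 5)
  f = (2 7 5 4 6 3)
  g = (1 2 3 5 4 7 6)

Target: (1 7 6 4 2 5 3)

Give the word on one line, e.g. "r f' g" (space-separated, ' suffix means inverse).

r g r f r'

  after r: (1 6 7 3)(2 4 5)
  after g: (2 7 5 3)
  after r: (1 6 7 2 3 4 5)
  after f: (1 3 6 5)
  after r': (1 7 6 4 2 5 3)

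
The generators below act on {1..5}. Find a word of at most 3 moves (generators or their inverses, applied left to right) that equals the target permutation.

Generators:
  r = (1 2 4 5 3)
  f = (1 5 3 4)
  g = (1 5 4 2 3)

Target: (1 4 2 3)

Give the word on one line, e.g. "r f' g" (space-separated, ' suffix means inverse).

  after r: (1 2 4 5 3)
  after f: (1 2)(3 5 4)
  after g': (1 4 2 3)

r f g'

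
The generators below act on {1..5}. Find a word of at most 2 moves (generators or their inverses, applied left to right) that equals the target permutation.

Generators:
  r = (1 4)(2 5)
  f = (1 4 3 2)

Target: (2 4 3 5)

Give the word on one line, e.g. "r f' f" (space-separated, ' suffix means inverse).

  after f: (1 4 3 2)
  after r: (2 4 3 5)

f r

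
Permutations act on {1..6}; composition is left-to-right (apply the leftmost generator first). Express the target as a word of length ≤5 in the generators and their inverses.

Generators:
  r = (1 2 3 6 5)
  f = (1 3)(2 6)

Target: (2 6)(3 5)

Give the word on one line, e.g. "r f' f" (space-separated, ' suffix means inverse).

  after r': (1 5 6 3 2)
  after f: (1 5 2 3 6)
  after r: (2 6)(3 5)

r' f r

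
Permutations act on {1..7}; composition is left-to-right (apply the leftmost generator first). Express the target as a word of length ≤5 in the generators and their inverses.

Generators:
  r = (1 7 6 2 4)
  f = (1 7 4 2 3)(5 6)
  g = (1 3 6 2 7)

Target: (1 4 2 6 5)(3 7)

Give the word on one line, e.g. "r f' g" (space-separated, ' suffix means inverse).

f' r' g' f f

  after f': (1 3 2 4 7)(5 6)
  after r': (1 3 6 5 7 4)
  after g': (2 6 5)(4 7)
  after f: (1 7 2 5 3)
  after f: (1 4 2 6 5)(3 7)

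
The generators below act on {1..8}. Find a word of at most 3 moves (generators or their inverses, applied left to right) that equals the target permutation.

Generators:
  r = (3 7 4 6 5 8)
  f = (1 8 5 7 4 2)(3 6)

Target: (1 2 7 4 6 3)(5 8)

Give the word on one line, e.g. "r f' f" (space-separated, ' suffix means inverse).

  after r': (3 8 5 6 4 7)
  after f': (1 2 4 5 3)(6 7)
  after r': (1 2 7 4 6 3)(5 8)

r' f' r'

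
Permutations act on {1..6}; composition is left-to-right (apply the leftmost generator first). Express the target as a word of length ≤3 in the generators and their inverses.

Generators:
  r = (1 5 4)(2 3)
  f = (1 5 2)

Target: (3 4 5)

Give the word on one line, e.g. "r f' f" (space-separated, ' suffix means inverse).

r' f' r

  after r': (1 4 5)(2 3)
  after f': (1 4)(2 3 5)
  after r: (3 4 5)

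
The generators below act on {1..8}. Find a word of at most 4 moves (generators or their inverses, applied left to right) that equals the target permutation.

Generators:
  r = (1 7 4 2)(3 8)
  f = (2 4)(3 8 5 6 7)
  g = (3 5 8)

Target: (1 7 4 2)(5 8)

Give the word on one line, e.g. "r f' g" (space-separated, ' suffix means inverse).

g' r

  after g': (3 8 5)
  after r: (1 7 4 2)(5 8)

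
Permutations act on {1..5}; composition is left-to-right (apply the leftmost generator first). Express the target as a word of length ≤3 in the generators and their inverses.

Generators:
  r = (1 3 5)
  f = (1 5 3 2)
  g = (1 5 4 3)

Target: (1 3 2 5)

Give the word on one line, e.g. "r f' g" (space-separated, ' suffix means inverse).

f r'

  after f: (1 5 3 2)
  after r': (1 3 2 5)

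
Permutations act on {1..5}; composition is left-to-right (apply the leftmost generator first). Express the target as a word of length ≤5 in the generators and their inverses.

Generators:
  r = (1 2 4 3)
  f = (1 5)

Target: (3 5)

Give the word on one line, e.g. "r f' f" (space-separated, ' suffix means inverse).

r f' r'

  after r: (1 2 4 3)
  after f': (1 2 4 3 5)
  after r': (3 5)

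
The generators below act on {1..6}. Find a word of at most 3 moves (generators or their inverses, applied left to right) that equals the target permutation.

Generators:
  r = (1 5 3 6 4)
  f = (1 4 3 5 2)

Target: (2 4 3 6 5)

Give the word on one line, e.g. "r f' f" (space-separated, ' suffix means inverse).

r f f

  after r: (1 5 3 6 4)
  after f: (1 2)(3 6)
  after f: (2 4 3 6 5)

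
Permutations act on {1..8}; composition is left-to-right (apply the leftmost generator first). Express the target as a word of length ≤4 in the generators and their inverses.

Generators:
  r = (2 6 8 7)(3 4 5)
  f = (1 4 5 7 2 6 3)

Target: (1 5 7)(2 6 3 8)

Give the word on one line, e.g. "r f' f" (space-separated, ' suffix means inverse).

  after f': (1 3 6 2 7 5 4)
  after r: (1 4)(3 8 7)
  after f: (1 5 7)(2 6 3 8)

f' r f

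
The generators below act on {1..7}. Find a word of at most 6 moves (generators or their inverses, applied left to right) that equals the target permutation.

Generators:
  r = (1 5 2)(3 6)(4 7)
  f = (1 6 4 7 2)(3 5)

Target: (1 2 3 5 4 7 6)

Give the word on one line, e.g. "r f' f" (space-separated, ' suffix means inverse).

f r f r' r'

  after f: (1 6 4 7 2)(3 5)
  after r: (1 3 2 5 6 7)
  after f: (1 5 4 7 6 2 3)
  after r': (2 6 5 7 3)
  after r': (1 2 3 5 4 7 6)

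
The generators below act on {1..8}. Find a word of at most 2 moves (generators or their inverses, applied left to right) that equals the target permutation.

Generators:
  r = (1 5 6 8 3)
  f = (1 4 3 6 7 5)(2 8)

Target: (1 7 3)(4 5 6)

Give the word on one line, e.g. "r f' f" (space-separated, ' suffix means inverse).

f' f'

  after f': (1 5 7 6 3 4)(2 8)
  after f': (1 7 3)(4 5 6)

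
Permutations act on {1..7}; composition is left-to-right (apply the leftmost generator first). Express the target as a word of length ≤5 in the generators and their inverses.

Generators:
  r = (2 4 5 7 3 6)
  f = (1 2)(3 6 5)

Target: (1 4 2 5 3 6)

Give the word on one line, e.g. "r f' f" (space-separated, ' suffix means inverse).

  after r: (2 4 5 7 3 6)
  after f': (1 2 4 6)(5 7)
  after r: (1 4 2 5 3 6)

r f' r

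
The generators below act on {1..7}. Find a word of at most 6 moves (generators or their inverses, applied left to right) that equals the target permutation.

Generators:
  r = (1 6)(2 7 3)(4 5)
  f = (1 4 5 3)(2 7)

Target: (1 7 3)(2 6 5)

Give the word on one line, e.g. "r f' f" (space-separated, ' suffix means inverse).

  after f: (1 4 5 3)(2 7)
  after r: (1 5 2 3 6)
  after f: (1 3 6 4 5 7 2)
  after r': (1 7 3)(2 6 5)

f r f r'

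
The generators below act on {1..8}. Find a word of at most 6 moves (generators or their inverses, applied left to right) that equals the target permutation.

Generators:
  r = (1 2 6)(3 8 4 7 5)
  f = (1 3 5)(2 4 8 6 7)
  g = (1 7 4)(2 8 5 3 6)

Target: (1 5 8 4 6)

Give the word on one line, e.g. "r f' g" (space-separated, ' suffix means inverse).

  after g: (1 7 4)(2 8 5 3 6)
  after g: (1 4 7)(2 5 6 8 3)
  after f: (1 8 5 7 3 4 2)
  after r': (1 3 8 7 5 4)(2 6)
  after r': (1 5 8 4 6)

g g f r' r'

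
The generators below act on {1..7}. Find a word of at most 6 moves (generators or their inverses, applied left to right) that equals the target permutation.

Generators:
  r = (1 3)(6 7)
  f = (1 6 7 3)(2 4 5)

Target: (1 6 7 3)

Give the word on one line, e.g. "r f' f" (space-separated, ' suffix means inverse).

  after f': (1 3 7 6)(2 5 4)
  after r': (2 5 4)(3 6)
  after f': (1 3)(2 4 5)(6 7)
  after f': (1 7)
  after r': (1 6 7 3)

f' r' f' f' r'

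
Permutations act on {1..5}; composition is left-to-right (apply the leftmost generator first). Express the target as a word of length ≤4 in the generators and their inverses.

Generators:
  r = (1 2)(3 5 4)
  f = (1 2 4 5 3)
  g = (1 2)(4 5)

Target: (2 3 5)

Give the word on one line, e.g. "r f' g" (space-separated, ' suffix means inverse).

  after g': (1 2)(4 5)
  after f': (2 3 5)

g' f'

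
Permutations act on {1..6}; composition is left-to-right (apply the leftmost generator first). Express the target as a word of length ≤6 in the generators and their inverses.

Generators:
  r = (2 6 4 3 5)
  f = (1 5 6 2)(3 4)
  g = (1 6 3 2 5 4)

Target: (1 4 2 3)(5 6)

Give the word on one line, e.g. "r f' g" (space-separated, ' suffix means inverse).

f' f' g' g'

  after f': (1 2 6 5)(3 4)
  after f': (1 6)(2 5)
  after g': (3 6 4 5)
  after g': (1 4 2 3)(5 6)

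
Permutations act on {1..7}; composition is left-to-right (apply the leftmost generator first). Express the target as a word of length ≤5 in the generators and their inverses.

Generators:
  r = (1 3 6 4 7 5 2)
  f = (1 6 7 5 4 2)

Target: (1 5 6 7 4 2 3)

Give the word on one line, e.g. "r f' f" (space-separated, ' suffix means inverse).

f r f'

  after f: (1 6 7 5 4 2)
  after r: (1 4)(2 3 6 5 7)
  after f': (1 5 6 7 4 2 3)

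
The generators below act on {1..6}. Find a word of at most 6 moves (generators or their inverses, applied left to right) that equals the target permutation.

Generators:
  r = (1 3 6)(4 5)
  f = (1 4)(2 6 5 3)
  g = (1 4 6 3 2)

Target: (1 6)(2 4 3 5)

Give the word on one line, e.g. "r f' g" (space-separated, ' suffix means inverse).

  after r': (1 6 3)(4 5)
  after f: (1 5)(2 6)(3 4)
  after r: (1 4 6 2)(3 5)
  after g: (1 6)(2 4 3 5)

r' f r g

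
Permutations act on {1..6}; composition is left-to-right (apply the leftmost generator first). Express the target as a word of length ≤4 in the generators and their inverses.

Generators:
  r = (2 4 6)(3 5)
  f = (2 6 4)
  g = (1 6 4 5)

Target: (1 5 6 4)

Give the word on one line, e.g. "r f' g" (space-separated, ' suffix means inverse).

  after f': (2 4 6)
  after g': (1 5 4)(2 6)
  after f': (1 5 6 4)

f' g' f'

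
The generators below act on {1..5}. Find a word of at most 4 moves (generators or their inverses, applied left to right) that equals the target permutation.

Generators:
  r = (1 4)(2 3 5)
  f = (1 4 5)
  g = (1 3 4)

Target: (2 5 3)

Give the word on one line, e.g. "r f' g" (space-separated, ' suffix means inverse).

  after r: (1 4)(2 3 5)
  after r: (2 5 3)

r r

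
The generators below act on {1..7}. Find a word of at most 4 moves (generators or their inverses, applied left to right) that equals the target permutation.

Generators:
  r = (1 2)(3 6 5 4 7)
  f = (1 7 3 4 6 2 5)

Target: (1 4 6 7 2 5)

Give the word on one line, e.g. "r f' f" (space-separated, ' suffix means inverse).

  after f': (1 5 2 6 4 3 7)
  after r: (1 4 6 7 2 5)

f' r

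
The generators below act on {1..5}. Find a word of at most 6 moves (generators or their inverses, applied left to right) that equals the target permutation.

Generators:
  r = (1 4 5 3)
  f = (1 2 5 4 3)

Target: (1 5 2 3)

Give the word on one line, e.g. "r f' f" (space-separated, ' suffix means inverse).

  after f: (1 2 5 4 3)
  after r: (1 2 3 4)
  after f': (2 4 3 5)
  after r: (1 4)(2 5)
  after r: (1 5 2 3)

f r f' r r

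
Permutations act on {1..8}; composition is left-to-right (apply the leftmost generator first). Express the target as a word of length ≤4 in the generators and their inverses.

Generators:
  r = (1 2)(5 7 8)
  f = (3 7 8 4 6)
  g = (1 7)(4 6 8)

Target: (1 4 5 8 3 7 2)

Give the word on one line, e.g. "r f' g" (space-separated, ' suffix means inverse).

  after g': (1 7)(4 8 6)
  after r: (1 8 6 4 5 7 2)
  after f: (1 4 5 8 3 7 2)

g' r f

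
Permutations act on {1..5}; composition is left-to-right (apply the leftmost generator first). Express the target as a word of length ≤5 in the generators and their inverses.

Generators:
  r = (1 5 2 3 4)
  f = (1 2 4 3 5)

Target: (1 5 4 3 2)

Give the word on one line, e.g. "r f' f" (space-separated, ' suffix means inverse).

  after f: (1 2 4 3 5)
  after r': (1 5 4 2 3)
  after r': (3 4 5)
  after f': (1 5 4 3 2)

f r' r' f'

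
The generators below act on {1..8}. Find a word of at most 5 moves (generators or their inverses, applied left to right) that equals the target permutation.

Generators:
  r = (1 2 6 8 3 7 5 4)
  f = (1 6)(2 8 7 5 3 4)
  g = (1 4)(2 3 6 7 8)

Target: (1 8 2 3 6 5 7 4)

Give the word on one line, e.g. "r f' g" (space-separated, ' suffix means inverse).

g r f' r

  after g: (1 4)(2 3 6 7 8)
  after r: (2 7 3 8 6 5 4)
  after f': (1 6 7 5 3 2 8)
  after r: (1 8 2 3 6 5 7 4)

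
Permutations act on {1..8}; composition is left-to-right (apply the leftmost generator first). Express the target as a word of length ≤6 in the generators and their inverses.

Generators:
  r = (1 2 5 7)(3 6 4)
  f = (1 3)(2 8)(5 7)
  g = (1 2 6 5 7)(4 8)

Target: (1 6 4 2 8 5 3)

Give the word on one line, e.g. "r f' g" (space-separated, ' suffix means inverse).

  after g': (1 7 5 6 2)(4 8)
  after f': (1 5 6 8 4 2 3)
  after r': (1 2 4)(3 7 5)(6 8)
  after g: (1 6 4 2 8 5 3)

g' f' r' g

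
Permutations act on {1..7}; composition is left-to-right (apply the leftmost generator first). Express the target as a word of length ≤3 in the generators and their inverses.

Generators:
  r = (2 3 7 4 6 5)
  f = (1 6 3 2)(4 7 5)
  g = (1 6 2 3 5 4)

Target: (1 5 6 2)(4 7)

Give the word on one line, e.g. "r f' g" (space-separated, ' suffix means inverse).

g' f'

  after g': (1 4 5 3 2 6)
  after f': (1 5 6 2)(4 7)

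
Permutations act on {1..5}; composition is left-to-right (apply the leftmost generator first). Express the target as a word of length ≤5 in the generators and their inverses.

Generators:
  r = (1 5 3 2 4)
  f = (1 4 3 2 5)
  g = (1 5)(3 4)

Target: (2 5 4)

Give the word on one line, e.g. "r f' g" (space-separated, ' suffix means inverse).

  after r': (1 4 2 3 5)
  after f': (2 4 3)
  after g': (1 5)(2 3)
  after r': (2 5 4)

r' f' g' r'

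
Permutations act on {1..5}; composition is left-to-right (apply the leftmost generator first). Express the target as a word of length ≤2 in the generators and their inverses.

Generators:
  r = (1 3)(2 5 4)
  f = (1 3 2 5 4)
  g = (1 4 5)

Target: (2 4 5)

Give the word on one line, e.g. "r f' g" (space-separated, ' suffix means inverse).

r r

  after r: (1 3)(2 5 4)
  after r: (2 4 5)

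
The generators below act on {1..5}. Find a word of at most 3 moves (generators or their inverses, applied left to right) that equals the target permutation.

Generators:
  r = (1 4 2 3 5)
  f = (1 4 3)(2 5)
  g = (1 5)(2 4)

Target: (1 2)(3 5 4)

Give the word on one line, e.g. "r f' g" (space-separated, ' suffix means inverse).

  after f: (1 4 3)(2 5)
  after g: (1 2)(3 5 4)

f g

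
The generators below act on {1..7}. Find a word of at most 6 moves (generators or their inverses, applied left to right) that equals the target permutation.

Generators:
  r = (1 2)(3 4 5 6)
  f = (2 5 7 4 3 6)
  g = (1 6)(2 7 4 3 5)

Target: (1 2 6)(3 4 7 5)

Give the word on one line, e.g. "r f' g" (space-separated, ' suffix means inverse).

g g f r'

  after g: (1 6)(2 7 4 3 5)
  after g: (2 4 5 7 3)
  after f: (2 3 5 4 7 6)
  after r': (1 2 6)(3 4 7 5)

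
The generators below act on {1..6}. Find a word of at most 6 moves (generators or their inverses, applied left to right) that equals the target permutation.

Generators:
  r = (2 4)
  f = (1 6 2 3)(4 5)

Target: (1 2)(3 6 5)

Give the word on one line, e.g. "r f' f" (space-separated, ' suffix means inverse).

  after f: (1 6 2 3)(4 5)
  after r': (1 6 4 5 2 3)
  after f: (1 2)(3 6 5)
  after r: (1 4 2)(3 6 5)
  after r: (1 2)(3 6 5)

f r' f r r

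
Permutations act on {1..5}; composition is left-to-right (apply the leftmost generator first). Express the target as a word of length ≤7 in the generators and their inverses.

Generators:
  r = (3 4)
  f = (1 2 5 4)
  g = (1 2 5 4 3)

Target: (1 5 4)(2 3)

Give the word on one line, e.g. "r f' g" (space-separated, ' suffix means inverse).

  after r: (3 4)
  after f: (1 2 5 4 3)
  after r: (1 2 5 3)
  after f: (1 5 3 2 4)
  after r': (1 5 4)(2 3)

r f r f r'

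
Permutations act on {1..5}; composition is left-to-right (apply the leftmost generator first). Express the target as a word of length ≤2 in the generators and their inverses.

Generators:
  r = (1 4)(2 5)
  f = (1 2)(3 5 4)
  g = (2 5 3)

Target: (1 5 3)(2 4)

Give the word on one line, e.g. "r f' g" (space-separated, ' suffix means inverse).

f' r

  after f': (1 2)(3 4 5)
  after r: (1 5 3)(2 4)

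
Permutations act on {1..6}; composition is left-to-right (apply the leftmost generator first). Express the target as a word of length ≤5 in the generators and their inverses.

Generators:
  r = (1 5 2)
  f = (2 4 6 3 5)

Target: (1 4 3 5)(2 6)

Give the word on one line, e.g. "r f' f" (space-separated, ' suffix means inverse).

  after f: (2 4 6 3 5)
  after r': (1 2 4 6 3)
  after f: (1 4 3)(2 6 5)
  after r: (1 4 3 5)(2 6)

f r' f r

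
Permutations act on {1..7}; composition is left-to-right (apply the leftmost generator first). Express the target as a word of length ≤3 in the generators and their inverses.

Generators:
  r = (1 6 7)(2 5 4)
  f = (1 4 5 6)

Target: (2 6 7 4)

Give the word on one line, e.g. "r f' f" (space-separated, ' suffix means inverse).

r' f' r

  after r': (1 7 6)(2 4 5)
  after f': (1 7 5 2)
  after r: (2 6 7 4)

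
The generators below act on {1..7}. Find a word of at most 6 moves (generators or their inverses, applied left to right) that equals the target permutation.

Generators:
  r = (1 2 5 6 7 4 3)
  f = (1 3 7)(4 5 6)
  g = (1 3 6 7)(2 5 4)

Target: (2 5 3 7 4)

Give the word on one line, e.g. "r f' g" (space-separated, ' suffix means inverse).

f g g f

  after f: (1 3 7)(4 5 6)
  after g: (1 6 2 5 7 3)
  after g: (1 7 6 5)(2 4)
  after f: (2 5 3 7 4)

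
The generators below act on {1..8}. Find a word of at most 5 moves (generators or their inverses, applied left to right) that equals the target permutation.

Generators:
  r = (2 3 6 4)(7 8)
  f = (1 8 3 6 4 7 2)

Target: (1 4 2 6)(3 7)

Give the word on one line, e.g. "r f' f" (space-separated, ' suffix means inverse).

  after r: (2 3 6 4)(7 8)
  after f: (1 8 2 6 7 3 4)
  after r: (1 7 6 8 3 2 4)
  after f': (1 4 2 6)(3 7)

r f r f'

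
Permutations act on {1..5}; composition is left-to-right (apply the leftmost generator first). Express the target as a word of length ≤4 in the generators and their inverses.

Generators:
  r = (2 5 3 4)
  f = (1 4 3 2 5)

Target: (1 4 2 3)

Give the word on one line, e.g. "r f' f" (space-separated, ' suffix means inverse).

  after f': (1 5 2 3 4)
  after f': (1 2 4 5 3)
  after r': (1 4 2 3)

f' f' r'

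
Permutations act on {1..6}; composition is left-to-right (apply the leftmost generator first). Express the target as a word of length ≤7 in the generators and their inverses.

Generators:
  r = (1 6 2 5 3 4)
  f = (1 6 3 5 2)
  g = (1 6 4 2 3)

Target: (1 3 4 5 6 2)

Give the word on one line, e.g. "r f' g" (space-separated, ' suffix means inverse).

g' r' r' r' f

  after g': (1 3 2 4 6)
  after r': (1 5 2 3 6 4)
  after r': (1 2 5 6 3)
  after r': (1 6 5)(3 4)
  after f: (1 3 4 5 6 2)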